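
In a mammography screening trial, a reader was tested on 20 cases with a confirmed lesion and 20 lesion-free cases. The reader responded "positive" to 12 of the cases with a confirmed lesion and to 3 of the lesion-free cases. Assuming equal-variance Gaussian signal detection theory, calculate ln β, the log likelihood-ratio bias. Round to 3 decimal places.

H = 12/20 = 0.6000
FA = 3/20 = 0.1500
z(H) = 0.2533
z(FA) = -1.0364
ln β = −½·[z(H)² − z(FA)²] = −0.5 × (0.0642 − 1.0741) = 0.50495

ln β = 0.505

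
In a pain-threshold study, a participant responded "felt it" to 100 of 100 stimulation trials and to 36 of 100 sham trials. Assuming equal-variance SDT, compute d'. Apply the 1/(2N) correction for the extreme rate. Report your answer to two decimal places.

The hit rate is 100/100 = 1, so apply the 1/(2N) correction: H → 1 − 1/(2·100) = 0.99500.
z(H) = z(0.99500) = 2.576
z(FA) = z(0.36000) = -0.358
d' = 2.576 − (-0.358) = 2.934

d' = 2.93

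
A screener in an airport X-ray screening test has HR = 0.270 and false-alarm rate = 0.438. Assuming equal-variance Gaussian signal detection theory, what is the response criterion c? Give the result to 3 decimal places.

z(H) = z(0.270) = -0.6128
z(FA) = z(0.438) = -0.1560
c = −½·[z(H) + z(FA)] = −0.5 × (-0.6128 + (-0.1560)) = 0.3844
c > 0: the screener has a conservative response bias.

c = 0.384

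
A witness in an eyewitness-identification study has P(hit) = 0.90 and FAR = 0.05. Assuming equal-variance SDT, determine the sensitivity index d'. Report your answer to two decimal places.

Φ⁻¹(H) = 1.282
Φ⁻¹(FA) = -1.645
d' = z(H) − z(FA) = 1.282 − (-1.645) = 2.927

d' = 2.93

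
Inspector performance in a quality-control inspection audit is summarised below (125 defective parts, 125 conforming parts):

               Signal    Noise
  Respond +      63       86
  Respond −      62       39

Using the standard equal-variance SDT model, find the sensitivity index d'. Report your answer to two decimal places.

H = 63/125 = 0.5040
FA = 86/125 = 0.6880
Φ⁻¹(H) = Φ⁻¹(0.5040) = 0.010
Φ⁻¹(FA) = Φ⁻¹(0.6880) = 0.490
d' = z(H) − z(FA) = 0.010 − 0.490 = -0.480

d' = -0.48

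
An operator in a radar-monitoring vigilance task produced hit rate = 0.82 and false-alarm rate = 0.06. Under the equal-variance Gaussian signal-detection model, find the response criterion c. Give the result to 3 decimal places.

z(H) = 0.9154
z(FA) = -1.5548
c = −½·[z(H) + z(FA)] = −0.5 × (0.9154 + (-1.5548)) = 0.3197
c > 0: the operator has a conservative response bias.

c = 0.320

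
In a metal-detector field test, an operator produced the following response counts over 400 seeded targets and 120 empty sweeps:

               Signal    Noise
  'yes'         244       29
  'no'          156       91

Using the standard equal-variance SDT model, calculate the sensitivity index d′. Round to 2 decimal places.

d′ = 0.98

H = 244/400 = 0.6100
FA = 29/120 = 0.2417
z(H) = z(0.6100) = 0.279
z(FA) = z(0.2417) = -0.701
d' = z(H) − z(FA) = 0.279 − (-0.701) = 0.980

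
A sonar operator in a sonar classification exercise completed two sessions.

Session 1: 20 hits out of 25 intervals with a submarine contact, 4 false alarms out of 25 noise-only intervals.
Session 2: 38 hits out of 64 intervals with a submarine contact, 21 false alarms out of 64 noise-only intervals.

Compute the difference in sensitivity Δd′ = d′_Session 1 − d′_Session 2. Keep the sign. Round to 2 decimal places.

Session 1: z(0.8000) = 0.842, z(0.1600) = -0.994, d' = 1.836
Session 2: z(0.5938) = 0.237, z(0.3281) = -0.445, d' = 0.682
Δd' = d'_Session 1 − d'_Session 2 = 1.836 − 0.682 = 1.154
Session 1 has the higher sensitivity.

Δd′ = 1.15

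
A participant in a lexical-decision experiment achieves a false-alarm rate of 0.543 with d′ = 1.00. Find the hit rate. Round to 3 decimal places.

hit rate = 0.866

z(false-alarm rate) = z(0.543) = 0.1080
z(H) = z(FA) + d' = 0.1080 + 1.00 = 1.1080
hit rate = Φ(1.1080) = 0.8661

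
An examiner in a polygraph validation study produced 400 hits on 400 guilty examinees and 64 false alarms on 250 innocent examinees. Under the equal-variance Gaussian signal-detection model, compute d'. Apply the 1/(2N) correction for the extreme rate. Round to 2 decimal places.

d' = 3.68

The hit rate is 400/400 = 1, so apply the 1/(2N) correction: H → 1 − 1/(2·400) = 0.99875.
z(H) = z(0.99875) = 3.023
z(FA) = z(0.25600) = -0.656
d' = 3.023 − (-0.656) = 3.679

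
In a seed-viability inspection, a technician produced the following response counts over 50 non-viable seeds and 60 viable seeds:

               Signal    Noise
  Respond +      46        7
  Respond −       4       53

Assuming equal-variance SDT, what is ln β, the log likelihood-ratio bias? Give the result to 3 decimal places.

H = 46/50 = 0.9200
FA = 7/60 = 0.1167
Φ⁻¹(H) = Φ⁻¹(0.9200) = 1.4051
Φ⁻¹(FA) = Φ⁻¹(0.1167) = -1.1916
ln β = −½·[z(H)² − z(FA)²] = −0.5 × (1.9743 − 1.4199) = -0.2772

ln β = -0.277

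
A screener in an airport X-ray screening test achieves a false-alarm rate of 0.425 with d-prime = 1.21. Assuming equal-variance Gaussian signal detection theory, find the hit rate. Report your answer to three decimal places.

z(false-alarm rate) = z(0.425) = -0.1891
z(H) = z(FA) + d' = -0.1891 + 1.21 = 1.0209
hit rate = Φ(1.0209) = 0.8463

hit rate = 0.846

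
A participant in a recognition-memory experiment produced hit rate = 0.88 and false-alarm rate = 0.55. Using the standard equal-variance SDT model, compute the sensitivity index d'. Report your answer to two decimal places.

d' = 1.05

z(H) = 1.175
z(FA) = 0.126
d' = z(H) − z(FA) = 1.175 − 0.126 = 1.049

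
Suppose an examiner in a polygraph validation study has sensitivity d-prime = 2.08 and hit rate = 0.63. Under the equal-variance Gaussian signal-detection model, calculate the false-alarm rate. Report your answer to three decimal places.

false-alarm rate = 0.040

z(hit rate) = z(0.63) = 0.3319
z(FA) = z(H) − d' = 0.3319 − 2.08 = -1.7481
false-alarm rate = Φ(-1.7481) = 0.0402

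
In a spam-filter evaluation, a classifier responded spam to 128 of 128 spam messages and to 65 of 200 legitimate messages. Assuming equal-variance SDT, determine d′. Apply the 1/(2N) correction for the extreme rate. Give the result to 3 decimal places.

d′ = 3.114

The hit rate is 128/128 = 1, so apply the 1/(2N) correction: H → 1 − 1/(2·128) = 0.99609.
z(H) = z(0.99609) = 2.6597
z(FA) = z(0.32500) = -0.4538
d' = 2.6597 − (-0.4538) = 3.1135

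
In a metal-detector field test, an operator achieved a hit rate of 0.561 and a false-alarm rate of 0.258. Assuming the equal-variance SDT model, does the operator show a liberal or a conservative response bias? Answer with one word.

conservative

z(H) = 0.154, z(FA) = -0.650
c = −½·(z(H) + z(FA)) = 0.248
c > 0 → conservative criterion (biased toward responding “no”).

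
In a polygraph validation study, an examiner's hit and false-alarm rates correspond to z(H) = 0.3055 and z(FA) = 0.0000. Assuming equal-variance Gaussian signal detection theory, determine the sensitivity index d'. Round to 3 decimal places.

d' = z(H) − z(FA) = 0.3055 − 0.0000 = 0.3055

d' = 0.306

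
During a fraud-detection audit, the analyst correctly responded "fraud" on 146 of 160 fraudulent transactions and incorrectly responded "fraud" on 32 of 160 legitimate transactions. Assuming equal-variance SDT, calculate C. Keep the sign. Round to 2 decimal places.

C = -0.26

H = 146/160 = 0.9125
FA = 32/160 = 0.2000
Φ⁻¹(0.9125) = 1.3563, Φ⁻¹(0.2000) = -0.8416
c = −½·[z(H) + z(FA)] = −0.5 × (1.3563 + (-0.8416)) = -0.25735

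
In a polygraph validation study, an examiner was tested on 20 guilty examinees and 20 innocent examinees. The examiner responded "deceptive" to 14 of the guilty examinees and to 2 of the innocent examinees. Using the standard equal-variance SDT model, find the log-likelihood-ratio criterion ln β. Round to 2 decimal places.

H = 14/20 = 0.7000
FA = 2/20 = 0.1000
Φ⁻¹(0.7000) = 0.524, Φ⁻¹(0.1000) = -1.282
ln β = −½·[z(H)² − z(FA)²] = −0.5 × (0.275 − 1.644) = 0.6845

ln β = 0.68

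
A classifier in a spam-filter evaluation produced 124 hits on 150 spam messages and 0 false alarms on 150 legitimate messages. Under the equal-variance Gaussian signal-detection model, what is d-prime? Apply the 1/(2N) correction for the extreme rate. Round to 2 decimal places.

The false-alarm rate is 0/150 = 0, so apply the 1/(2N) correction: FA → 1/(2·150) = 0.00333.
z(H) = z(0.82667) = 0.941
z(FA) = z(0.00333) = -2.713
d' = 0.941 − (-2.713) = 3.654

d-prime = 3.65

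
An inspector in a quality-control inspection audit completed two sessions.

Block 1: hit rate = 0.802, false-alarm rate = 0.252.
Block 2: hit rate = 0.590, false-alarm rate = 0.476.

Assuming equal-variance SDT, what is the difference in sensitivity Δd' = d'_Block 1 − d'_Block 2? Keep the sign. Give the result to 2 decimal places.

Δd' = 1.23

Block 1: z(0.802) = 0.849, z(0.252) = -0.668, d' = 1.517
Block 2: z(0.590) = 0.228, z(0.476) = -0.060, d' = 0.288
Δd' = d'_Block 1 − d'_Block 2 = 1.517 − 0.288 = 1.229
Block 1 has the higher sensitivity.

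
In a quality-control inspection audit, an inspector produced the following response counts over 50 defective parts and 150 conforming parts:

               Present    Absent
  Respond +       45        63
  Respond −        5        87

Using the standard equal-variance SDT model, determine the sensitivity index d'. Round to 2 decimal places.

d' = 1.48

H = 45/50 = 0.9000
FA = 63/150 = 0.4200
z(H) = 1.282
z(FA) = -0.202
d' = z(H) − z(FA) = 1.282 − (-0.202) = 1.484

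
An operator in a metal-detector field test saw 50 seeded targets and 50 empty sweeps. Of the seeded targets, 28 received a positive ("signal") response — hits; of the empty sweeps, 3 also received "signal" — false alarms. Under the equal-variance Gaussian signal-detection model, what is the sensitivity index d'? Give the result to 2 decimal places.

d' = 1.71

H = 28/50 = 0.5600
FA = 3/50 = 0.0600
Φ⁻¹(H) = 0.151
Φ⁻¹(FA) = -1.555
d' = z(H) − z(FA) = 0.151 − (-1.555) = 1.706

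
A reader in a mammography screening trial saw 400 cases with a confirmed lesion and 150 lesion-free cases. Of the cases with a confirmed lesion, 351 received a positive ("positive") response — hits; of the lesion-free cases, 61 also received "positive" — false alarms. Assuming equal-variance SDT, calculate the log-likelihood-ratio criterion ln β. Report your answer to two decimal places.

H = 351/400 = 0.8775
FA = 61/150 = 0.4067
Φ⁻¹(H) = 1.163
Φ⁻¹(FA) = -0.236
ln β = −½·[z(H)² − z(FA)²] = −0.5 × (1.353 − 0.056) = -0.6485

ln β = -0.65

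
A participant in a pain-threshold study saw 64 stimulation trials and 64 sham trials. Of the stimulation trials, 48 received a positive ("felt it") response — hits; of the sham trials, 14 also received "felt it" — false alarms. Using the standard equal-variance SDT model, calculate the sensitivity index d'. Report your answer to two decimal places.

H = 48/64 = 0.7500
FA = 14/64 = 0.2188
z(0.7500) = 0.674, z(0.2188) = -0.776
d' = z(H) − z(FA) = 0.674 − (-0.776) = 1.450

d' = 1.45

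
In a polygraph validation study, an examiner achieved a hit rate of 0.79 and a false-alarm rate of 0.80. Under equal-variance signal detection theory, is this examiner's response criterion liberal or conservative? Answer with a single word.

z(H) = 0.806, z(FA) = 0.842
c = −½·(z(H) + z(FA)) = -0.824
c < 0 → liberal criterion (biased toward responding “yes”).

liberal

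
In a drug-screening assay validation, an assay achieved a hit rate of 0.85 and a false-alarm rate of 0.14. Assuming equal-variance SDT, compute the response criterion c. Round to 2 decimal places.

c = 0.02

z(0.85) = 1.0364, z(0.14) = -1.0803
c = −½·[z(H) + z(FA)] = −0.5 × (1.0364 + (-1.0803)) = 0.02195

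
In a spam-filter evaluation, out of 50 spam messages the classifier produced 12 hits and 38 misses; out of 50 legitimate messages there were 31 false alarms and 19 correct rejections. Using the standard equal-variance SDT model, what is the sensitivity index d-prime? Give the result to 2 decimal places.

H = 12/50 = 0.2400
FA = 31/50 = 0.6200
z(H) = z(0.2400) = -0.7063
z(FA) = z(0.6200) = 0.3055
d' = z(H) − z(FA) = -0.7063 − 0.3055 = -1.0118

d-prime = -1.01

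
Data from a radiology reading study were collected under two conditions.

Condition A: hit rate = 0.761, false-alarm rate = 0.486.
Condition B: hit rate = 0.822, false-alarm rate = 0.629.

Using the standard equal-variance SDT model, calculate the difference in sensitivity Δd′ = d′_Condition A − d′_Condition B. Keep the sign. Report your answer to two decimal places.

Δd′ = 0.15

Condition A: z(0.761) = 0.710, z(0.486) = -0.035, d' = 0.745
Condition B: z(0.822) = 0.923, z(0.629) = 0.329, d' = 0.594
Δd' = d'_Condition A − d'_Condition B = 0.745 − 0.594 = 0.151
Condition A has the higher sensitivity.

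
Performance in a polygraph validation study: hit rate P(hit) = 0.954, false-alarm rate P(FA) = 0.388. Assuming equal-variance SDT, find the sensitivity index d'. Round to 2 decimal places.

z(0.954) = 1.6849, z(0.388) = -0.2845
d' = z(H) − z(FA) = 1.6849 − (-0.2845) = 1.9694

d' = 1.97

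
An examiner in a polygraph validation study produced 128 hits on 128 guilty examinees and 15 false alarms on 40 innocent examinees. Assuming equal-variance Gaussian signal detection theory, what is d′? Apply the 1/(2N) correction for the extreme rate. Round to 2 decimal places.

d′ = 2.98

The hit rate is 128/128 = 1, so apply the 1/(2N) correction: H → 1 − 1/(2·128) = 0.99609.
z(H) = z(0.99609) = 2.660
z(FA) = z(0.37500) = -0.319
d' = 2.660 − (-0.319) = 2.979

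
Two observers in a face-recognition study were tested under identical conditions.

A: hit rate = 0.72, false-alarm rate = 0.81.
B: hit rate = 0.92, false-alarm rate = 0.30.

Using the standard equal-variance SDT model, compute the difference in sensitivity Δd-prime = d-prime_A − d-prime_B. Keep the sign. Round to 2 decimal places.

A: z(0.72) = 0.583, z(0.81) = 0.878, d' = -0.295
B: z(0.92) = 1.405, z(0.30) = -0.524, d' = 1.929
Δd' = d'_A − d'_B = -0.295 − 1.929 = -2.224
B has the higher sensitivity.

Δd-prime = -2.22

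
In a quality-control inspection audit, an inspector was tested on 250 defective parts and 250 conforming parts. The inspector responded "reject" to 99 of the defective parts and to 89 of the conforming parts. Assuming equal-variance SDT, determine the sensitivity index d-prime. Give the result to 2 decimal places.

d-prime = 0.11

H = 99/250 = 0.3960
FA = 89/250 = 0.3560
z(H) = -0.2637
z(FA) = -0.3692
d' = z(H) − z(FA) = -0.2637 − (-0.3692) = 0.1055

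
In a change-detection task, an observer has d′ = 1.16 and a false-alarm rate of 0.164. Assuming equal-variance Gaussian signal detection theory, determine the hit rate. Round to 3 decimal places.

hit rate = 0.572

z(false-alarm rate) = z(0.164) = -0.9782
z(H) = z(FA) + d' = -0.9782 + 1.16 = 0.1818
hit rate = Φ(0.1818) = 0.5721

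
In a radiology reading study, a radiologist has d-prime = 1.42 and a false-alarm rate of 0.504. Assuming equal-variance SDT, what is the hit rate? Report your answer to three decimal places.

z(false-alarm rate) = z(0.504) = 0.0100
z(H) = z(FA) + d' = 0.0100 + 1.42 = 1.4300
hit rate = Φ(1.4300) = 0.9236

hit rate = 0.924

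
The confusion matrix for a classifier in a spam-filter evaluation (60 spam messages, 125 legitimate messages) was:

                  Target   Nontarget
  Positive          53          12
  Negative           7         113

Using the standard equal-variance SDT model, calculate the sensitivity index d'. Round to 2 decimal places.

H = 53/60 = 0.8833
FA = 12/125 = 0.0960
Φ⁻¹(H) = 1.1916
Φ⁻¹(FA) = -1.3047
d' = z(H) − z(FA) = 1.1916 − (-1.3047) = 2.4963

d' = 2.50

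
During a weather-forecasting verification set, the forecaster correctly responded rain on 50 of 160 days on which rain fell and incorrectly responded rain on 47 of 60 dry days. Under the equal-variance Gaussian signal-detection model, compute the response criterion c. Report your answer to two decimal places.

H = 50/160 = 0.3125
FA = 47/60 = 0.7833
z(0.3125) = -0.4888, z(0.7833) = 0.7834
c = −½·[z(H) + z(FA)] = −0.5 × (-0.4888 + 0.7834) = -0.1473
c < 0: the forecaster has a liberal response bias.

c = -0.15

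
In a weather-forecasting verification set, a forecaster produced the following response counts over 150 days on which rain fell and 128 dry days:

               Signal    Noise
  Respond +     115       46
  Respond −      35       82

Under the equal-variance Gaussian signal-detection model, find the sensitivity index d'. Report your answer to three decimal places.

d' = 1.088

H = 115/150 = 0.7667
FA = 46/128 = 0.3594
Φ⁻¹(H) = Φ⁻¹(0.7667) = 0.7280
Φ⁻¹(FA) = Φ⁻¹(0.3594) = -0.3601
d' = z(H) − z(FA) = 0.7280 − (-0.3601) = 1.0881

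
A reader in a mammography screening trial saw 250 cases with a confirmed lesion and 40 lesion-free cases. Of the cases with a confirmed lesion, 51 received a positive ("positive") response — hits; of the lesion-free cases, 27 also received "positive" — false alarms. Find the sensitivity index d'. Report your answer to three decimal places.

H = 51/250 = 0.2040
FA = 27/40 = 0.6750
z(H) = z(0.2040) = -0.8274
z(FA) = z(0.6750) = 0.4538
d' = z(H) − z(FA) = -0.8274 − 0.4538 = -1.2812

d' = -1.281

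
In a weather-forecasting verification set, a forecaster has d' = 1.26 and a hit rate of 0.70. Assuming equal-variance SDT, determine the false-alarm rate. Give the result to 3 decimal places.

false-alarm rate = 0.231

z(hit rate) = z(0.70) = 0.5244
z(FA) = z(H) − d' = 0.5244 − 1.26 = -0.7356
false-alarm rate = Φ(-0.7356) = 0.2310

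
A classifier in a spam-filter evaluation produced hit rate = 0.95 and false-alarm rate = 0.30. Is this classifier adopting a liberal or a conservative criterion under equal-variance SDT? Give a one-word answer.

liberal

z(H) = 1.645, z(FA) = -0.524
c = −½·(z(H) + z(FA)) = -0.5605
c < 0 → liberal criterion (biased toward responding “yes”).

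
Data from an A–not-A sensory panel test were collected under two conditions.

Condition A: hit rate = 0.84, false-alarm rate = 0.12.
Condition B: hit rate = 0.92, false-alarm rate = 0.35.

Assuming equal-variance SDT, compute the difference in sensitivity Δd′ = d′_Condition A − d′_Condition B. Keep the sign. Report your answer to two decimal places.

Δd′ = 0.38

Condition A: z(0.84) = 0.994, z(0.12) = -1.175, d' = 2.169
Condition B: z(0.92) = 1.405, z(0.35) = -0.385, d' = 1.790
Δd' = d'_Condition A − d'_Condition B = 2.169 − 1.790 = 0.379
Condition A has the higher sensitivity.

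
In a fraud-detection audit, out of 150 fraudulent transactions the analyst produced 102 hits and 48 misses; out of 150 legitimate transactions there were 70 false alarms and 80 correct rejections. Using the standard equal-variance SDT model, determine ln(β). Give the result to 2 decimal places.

ln β = -0.11

H = 102/150 = 0.6800
FA = 70/150 = 0.4667
Φ⁻¹(H) = 0.468
Φ⁻¹(FA) = -0.084
ln β = −½·[z(H)² − z(FA)²] = −0.5 × (0.219 − 0.007) = -0.106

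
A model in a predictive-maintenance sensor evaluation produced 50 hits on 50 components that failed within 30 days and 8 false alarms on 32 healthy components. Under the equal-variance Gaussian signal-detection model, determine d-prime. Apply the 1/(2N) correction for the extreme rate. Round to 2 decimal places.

d-prime = 3.00

The hit rate is 50/50 = 1, so apply the 1/(2N) correction: H → 1 − 1/(2·50) = 0.99000.
z(H) = z(0.99000) = 2.326
z(FA) = z(0.25000) = -0.674
d' = 2.326 − (-0.674) = 3.000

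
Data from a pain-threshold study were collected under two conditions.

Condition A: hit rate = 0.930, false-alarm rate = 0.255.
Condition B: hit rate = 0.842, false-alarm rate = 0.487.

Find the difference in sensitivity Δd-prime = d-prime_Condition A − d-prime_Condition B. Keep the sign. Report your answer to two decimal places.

Condition A: z(0.930) = 1.476, z(0.255) = -0.659, d' = 2.135
Condition B: z(0.842) = 1.003, z(0.487) = -0.033, d' = 1.036
Δd' = d'_Condition A − d'_Condition B = 2.135 − 1.036 = 1.099
Condition A has the higher sensitivity.

Δd-prime = 1.10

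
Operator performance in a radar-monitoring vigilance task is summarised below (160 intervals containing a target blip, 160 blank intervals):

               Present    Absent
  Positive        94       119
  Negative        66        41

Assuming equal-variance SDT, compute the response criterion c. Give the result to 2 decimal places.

c = -0.44

H = 94/160 = 0.5875
FA = 119/160 = 0.7438
Φ⁻¹(H) = 0.221
Φ⁻¹(FA) = 0.655
c = −½·[z(H) + z(FA)] = −0.5 × (0.221 + 0.655) = -0.438
c < 0: the operator has a liberal response bias.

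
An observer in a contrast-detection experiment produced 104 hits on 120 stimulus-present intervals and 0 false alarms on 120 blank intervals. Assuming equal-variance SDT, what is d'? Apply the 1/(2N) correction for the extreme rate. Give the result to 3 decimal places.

The false-alarm rate is 0/120 = 0, so apply the 1/(2N) correction: FA → 1/(2·120) = 0.00417.
z(H) = z(0.86667) = 1.1108
z(FA) = z(0.00417) = -2.6380
d' = 1.1108 − (-2.6380) = 3.7488

d' = 3.749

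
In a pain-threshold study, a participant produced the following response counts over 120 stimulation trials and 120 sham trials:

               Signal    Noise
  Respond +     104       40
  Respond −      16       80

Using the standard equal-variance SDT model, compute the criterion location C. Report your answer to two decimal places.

H = 104/120 = 0.8667
FA = 40/120 = 0.3333
z(H) = z(0.8667) = 1.111
z(FA) = z(0.3333) = -0.431
c = −½·[z(H) + z(FA)] = −0.5 × (1.111 + (-0.431)) = -0.340
c < 0: the participant has a liberal response bias.

C = -0.34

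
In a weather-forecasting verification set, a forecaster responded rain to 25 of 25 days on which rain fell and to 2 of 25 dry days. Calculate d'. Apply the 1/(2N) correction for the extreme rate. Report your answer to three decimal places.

The hit rate is 25/25 = 1, so apply the 1/(2N) correction: H → 1 − 1/(2·25) = 0.98000.
z(H) = z(0.98000) = 2.0537
z(FA) = z(0.08000) = -1.4051
d' = 2.0537 − (-1.4051) = 3.4588

d' = 3.459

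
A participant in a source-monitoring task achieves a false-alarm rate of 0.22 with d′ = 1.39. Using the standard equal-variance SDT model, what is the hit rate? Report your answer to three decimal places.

hit rate = 0.732

z(false-alarm rate) = z(0.22) = -0.7722
z(H) = z(FA) + d' = -0.7722 + 1.39 = 0.6178
hit rate = Φ(0.6178) = 0.7316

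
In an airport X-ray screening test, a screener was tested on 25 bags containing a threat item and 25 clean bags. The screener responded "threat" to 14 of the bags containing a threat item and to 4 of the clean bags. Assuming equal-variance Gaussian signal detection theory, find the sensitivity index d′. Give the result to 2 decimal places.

H = 14/25 = 0.5600
FA = 4/25 = 0.1600
Φ⁻¹(0.5600) = 0.1510, Φ⁻¹(0.1600) = -0.9945
d' = z(H) − z(FA) = 0.1510 − (-0.9945) = 1.1455

d′ = 1.15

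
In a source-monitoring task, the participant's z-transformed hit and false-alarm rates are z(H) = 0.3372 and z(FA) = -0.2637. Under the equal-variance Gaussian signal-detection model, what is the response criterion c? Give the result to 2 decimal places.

c = −½·[z(H) + z(FA)] = −½·(0.3372 + (-0.2637)) = -0.03675

c = -0.04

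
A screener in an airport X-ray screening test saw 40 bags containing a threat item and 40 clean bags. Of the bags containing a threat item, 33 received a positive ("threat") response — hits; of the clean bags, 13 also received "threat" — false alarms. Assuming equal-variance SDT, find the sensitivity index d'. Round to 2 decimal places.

d' = 1.39

H = 33/40 = 0.8250
FA = 13/40 = 0.3250
z(H) = z(0.8250) = 0.9346
z(FA) = z(0.3250) = -0.4538
d' = z(H) − z(FA) = 0.9346 − (-0.4538) = 1.3884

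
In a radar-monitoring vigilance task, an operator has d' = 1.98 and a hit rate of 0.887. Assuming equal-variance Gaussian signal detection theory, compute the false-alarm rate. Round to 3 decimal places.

z(hit rate) = z(0.887) = 1.2107
z(FA) = z(H) − d' = 1.2107 − 1.98 = -0.7693
false-alarm rate = Φ(-0.7693) = 0.2209

false-alarm rate = 0.221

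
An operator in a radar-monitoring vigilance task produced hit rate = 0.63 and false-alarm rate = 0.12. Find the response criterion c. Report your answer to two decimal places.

Φ⁻¹(0.63) = 0.332, Φ⁻¹(0.12) = -1.175
c = −½·[z(H) + z(FA)] = −0.5 × (0.332 + (-1.175)) = 0.4215
c > 0: the operator has a conservative response bias.

c = 0.42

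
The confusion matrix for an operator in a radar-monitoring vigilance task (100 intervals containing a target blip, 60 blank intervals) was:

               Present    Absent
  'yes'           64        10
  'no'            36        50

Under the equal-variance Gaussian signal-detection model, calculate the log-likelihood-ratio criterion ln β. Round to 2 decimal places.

H = 64/100 = 0.6400
FA = 10/60 = 0.1667
z(H) = 0.358
z(FA) = -0.967
ln β = −½·[z(H)² − z(FA)²] = −0.5 × (0.128 − 0.935) = 0.4035

ln β = 0.40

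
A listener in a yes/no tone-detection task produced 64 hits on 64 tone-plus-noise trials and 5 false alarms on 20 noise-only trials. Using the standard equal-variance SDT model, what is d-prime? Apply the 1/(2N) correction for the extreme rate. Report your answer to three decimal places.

The hit rate is 64/64 = 1, so apply the 1/(2N) correction: H → 1 − 1/(2·64) = 0.99219.
z(H) = z(0.99219) = 2.4177
z(FA) = z(0.25000) = -0.6745
d' = 2.4177 − (-0.6745) = 3.0922

d-prime = 3.092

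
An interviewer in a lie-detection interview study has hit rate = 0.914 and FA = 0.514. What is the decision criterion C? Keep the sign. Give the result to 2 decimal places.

C = -0.70

z(0.914) = 1.366, z(0.514) = 0.035
c = −½·[z(H) + z(FA)] = −0.5 × (1.366 + 0.035) = -0.7005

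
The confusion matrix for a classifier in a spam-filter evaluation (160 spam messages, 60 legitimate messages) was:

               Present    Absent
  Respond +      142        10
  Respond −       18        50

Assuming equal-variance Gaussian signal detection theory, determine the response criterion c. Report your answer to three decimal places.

H = 142/160 = 0.8875
FA = 10/60 = 0.1667
z(H) = z(0.8875) = 1.2133
z(FA) = z(0.1667) = -0.9673
c = −½·[z(H) + z(FA)] = −0.5 × (1.2133 + (-0.9673)) = -0.1230

c = -0.123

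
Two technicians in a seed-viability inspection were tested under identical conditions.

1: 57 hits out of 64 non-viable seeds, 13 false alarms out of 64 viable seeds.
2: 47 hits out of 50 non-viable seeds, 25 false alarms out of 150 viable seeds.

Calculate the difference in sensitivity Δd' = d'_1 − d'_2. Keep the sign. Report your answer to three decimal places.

Δd' = -0.462

1: z(0.8906) = 1.2297, z(0.2031) = -0.8306, d' = 2.0603
2: z(0.9400) = 1.5548, z(0.1667) = -0.9673, d' = 2.5221
Δd' = d'_1 − d'_2 = 2.0603 − 2.5221 = -0.4618
2 has the higher sensitivity.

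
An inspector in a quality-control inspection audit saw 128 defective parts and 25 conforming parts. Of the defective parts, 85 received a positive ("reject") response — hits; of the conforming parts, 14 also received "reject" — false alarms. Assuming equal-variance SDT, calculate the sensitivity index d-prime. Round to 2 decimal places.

H = 85/128 = 0.6641
FA = 14/25 = 0.5600
z(0.6641) = 0.4237, z(0.5600) = 0.1510
d' = z(H) − z(FA) = 0.4237 − 0.1510 = 0.2727

d-prime = 0.27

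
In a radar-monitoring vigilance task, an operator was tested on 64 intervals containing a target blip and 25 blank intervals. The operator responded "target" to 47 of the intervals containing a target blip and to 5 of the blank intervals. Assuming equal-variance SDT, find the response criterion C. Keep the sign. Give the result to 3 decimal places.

H = 47/64 = 0.7344
FA = 5/25 = 0.2000
Φ⁻¹(H) = 0.6262
Φ⁻¹(FA) = -0.8416
c = −½·[z(H) + z(FA)] = −0.5 × (0.6262 + (-0.8416)) = 0.1077

C = 0.108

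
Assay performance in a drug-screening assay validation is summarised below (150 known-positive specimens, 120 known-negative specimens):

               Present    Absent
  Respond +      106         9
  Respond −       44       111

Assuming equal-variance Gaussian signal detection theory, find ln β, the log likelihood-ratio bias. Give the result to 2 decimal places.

ln β = 0.89

H = 106/150 = 0.7067
FA = 9/120 = 0.0750
z(0.7067) = 0.544, z(0.0750) = -1.440
ln β = −½·[z(H)² − z(FA)²] = −0.5 × (0.296 − 2.074) = 0.889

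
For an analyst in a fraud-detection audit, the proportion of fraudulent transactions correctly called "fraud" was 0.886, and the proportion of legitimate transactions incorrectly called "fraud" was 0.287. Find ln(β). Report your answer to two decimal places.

z(0.886) = 1.206, z(0.287) = -0.562
ln β = −½·[z(H)² − z(FA)²] = −0.5 × (1.454 − 0.316) = -0.569

ln β = -0.57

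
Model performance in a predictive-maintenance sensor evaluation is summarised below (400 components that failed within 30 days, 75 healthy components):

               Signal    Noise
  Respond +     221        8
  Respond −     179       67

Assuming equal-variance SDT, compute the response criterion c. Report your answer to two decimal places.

c = 0.56

H = 221/400 = 0.5525
FA = 8/75 = 0.1067
z(0.5525) = 0.1320, z(0.1067) = -1.2443
c = −½·[z(H) + z(FA)] = −0.5 × (0.1320 + (-1.2443)) = 0.55615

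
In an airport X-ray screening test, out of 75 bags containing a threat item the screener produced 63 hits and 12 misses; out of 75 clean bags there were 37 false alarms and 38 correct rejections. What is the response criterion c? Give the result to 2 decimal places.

c = -0.49

H = 63/75 = 0.8400
FA = 37/75 = 0.4933
z(H) = 0.994
z(FA) = -0.017
c = −½·[z(H) + z(FA)] = −0.5 × (0.994 + (-0.017)) = -0.4885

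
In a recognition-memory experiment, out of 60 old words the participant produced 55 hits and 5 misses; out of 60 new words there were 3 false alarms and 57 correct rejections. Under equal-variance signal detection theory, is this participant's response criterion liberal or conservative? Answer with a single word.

conservative

z(H) = 1.383, z(FA) = -1.645
c = −½·(z(H) + z(FA)) = 0.131
c > 0 → conservative criterion (biased toward responding “no”).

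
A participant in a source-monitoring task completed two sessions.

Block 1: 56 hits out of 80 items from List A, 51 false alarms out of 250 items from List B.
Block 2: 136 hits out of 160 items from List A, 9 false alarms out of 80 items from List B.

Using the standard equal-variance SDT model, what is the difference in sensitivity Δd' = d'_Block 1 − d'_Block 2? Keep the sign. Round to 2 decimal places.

Δd' = -0.90

Block 1: z(0.7000) = 0.524, z(0.2040) = -0.827, d' = 1.351
Block 2: z(0.8500) = 1.036, z(0.1125) = -1.213, d' = 2.249
Δd' = d'_Block 1 − d'_Block 2 = 1.351 − 2.249 = -0.898
Block 2 has the higher sensitivity.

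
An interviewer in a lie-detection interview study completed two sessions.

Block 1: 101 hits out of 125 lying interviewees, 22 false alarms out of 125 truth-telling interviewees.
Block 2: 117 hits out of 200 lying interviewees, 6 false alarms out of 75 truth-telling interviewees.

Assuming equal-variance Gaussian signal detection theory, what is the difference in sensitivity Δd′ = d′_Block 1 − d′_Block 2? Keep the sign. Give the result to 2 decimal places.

Block 1: z(0.8080) = 0.871, z(0.1760) = -0.931, d' = 1.802
Block 2: z(0.5850) = 0.215, z(0.0800) = -1.405, d' = 1.620
Δd' = d'_Block 1 − d'_Block 2 = 1.802 − 1.620 = 0.182
Block 1 has the higher sensitivity.

Δd′ = 0.18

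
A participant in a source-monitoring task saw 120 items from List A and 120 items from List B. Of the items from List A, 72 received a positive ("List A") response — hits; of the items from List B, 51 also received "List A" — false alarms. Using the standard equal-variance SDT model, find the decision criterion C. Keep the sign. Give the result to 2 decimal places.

C = -0.03

H = 72/120 = 0.6000
FA = 51/120 = 0.4250
z(H) = z(0.6000) = 0.253
z(FA) = z(0.4250) = -0.189
c = −½·[z(H) + z(FA)] = −0.5 × (0.253 + (-0.189)) = -0.032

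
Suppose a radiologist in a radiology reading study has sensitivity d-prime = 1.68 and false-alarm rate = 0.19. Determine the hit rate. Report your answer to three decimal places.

z(false-alarm rate) = z(0.19) = -0.8779
z(H) = z(FA) + d' = -0.8779 + 1.68 = 0.8021
hit rate = Φ(0.8021) = 0.7888

hit rate = 0.789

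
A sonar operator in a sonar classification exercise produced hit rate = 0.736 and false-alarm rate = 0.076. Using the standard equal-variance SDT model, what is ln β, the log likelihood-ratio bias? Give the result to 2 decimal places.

z(0.736) = 0.631, z(0.076) = -1.433
ln β = −½·[z(H)² − z(FA)²] = −0.5 × (0.398 − 2.053) = 0.8275

ln β = 0.83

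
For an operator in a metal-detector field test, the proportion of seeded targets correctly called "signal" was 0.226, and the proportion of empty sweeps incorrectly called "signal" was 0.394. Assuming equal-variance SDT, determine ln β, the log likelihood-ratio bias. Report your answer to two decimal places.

z(H) = -0.752
z(FA) = -0.269
ln β = −½·[z(H)² − z(FA)²] = −0.5 × (0.566 − 0.072) = -0.247

ln β = -0.25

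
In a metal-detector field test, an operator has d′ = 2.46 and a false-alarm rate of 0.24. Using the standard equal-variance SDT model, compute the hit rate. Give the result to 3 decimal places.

hit rate = 0.960

z(false-alarm rate) = z(0.24) = -0.7063
z(H) = z(FA) + d' = -0.7063 + 2.46 = 1.7537
hit rate = Φ(1.7537) = 0.9603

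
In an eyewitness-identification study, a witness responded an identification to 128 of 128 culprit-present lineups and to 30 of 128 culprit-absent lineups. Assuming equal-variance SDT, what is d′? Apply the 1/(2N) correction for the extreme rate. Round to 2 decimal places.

d′ = 3.38

The hit rate is 128/128 = 1, so apply the 1/(2N) correction: H → 1 − 1/(2·128) = 0.99609.
z(H) = z(0.99609) = 2.660
z(FA) = z(0.23438) = -0.724
d' = 2.660 − (-0.724) = 3.384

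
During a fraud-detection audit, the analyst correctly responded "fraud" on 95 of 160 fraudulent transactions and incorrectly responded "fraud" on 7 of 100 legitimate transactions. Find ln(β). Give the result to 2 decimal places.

ln β = 1.06

H = 95/160 = 0.5938
FA = 7/100 = 0.0700
Φ⁻¹(H) = Φ⁻¹(0.5938) = 0.237
Φ⁻¹(FA) = Φ⁻¹(0.0700) = -1.476
ln β = −½·[z(H)² − z(FA)²] = −0.5 × (0.056 − 2.179) = 1.0615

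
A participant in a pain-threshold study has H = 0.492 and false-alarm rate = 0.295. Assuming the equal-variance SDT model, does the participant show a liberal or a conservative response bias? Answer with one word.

conservative

z(H) = -0.020, z(FA) = -0.539
c = −½·(z(H) + z(FA)) = 0.2795
c > 0 → conservative criterion (biased toward responding “no”).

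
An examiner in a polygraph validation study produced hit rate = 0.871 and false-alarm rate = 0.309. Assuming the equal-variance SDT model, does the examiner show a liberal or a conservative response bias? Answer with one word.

liberal

z(H) = 1.131, z(FA) = -0.499
c = −½·(z(H) + z(FA)) = -0.316
c < 0 → liberal criterion (biased toward responding “yes”).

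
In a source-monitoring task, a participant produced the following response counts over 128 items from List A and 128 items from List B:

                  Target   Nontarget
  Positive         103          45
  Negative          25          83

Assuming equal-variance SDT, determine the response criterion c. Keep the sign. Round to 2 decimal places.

H = 103/128 = 0.8047
FA = 45/128 = 0.3516
z(H) = z(0.8047) = 0.8585
z(FA) = z(0.3516) = -0.3810
c = −½·[z(H) + z(FA)] = −0.5 × (0.8585 + (-0.3810)) = -0.23875
c < 0: the participant has a liberal response bias.

c = -0.24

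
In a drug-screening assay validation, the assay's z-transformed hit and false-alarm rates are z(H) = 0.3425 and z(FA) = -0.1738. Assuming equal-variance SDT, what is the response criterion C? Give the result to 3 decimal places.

C = -0.084

c = −½·[z(H) + z(FA)] = −½·(0.3425 + (-0.1738)) = -0.08435
c < 0: the assay has a liberal response bias.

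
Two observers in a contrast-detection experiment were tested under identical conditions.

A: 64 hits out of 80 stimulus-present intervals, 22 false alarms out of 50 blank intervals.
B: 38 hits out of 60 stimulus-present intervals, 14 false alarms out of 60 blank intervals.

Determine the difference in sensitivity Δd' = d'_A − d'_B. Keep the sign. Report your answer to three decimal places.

A: z(0.8000) = 0.8416, z(0.4400) = -0.1510, d' = 0.9926
B: z(0.6333) = 0.3406, z(0.2333) = -0.7280, d' = 1.0686
Δd' = d'_A − d'_B = 0.9926 − 1.0686 = -0.0760
B has the higher sensitivity.

Δd' = -0.076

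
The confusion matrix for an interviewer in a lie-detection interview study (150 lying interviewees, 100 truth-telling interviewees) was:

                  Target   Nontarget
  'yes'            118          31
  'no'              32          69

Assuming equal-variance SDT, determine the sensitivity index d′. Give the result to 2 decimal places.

H = 118/150 = 0.7867
FA = 31/100 = 0.3100
Φ⁻¹(H) = 0.7950
Φ⁻¹(FA) = -0.4959
d' = z(H) − z(FA) = 0.7950 − (-0.4959) = 1.2909

d′ = 1.29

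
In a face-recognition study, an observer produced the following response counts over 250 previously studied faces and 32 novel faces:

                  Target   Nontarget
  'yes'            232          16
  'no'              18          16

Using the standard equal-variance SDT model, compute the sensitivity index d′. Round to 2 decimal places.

d′ = 1.46

H = 232/250 = 0.9280
FA = 16/32 = 0.5000
z(H) = 1.4611
z(FA) = 0.0000
d' = z(H) − z(FA) = 1.4611 − 0.0000 = 1.4611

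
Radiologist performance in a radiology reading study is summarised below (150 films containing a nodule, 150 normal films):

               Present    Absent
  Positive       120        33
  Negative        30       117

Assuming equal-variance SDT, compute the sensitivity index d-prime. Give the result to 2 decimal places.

H = 120/150 = 0.8000
FA = 33/150 = 0.2200
Φ⁻¹(H) = Φ⁻¹(0.8000) = 0.842
Φ⁻¹(FA) = Φ⁻¹(0.2200) = -0.772
d' = z(H) − z(FA) = 0.842 − (-0.772) = 1.614

d-prime = 1.61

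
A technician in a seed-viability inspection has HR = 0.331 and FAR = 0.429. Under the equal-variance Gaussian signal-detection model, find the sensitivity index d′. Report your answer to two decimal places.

z(H) = z(0.331) = -0.437
z(FA) = z(0.429) = -0.179
d' = z(H) − z(FA) = -0.437 − (-0.179) = -0.258

d′ = -0.26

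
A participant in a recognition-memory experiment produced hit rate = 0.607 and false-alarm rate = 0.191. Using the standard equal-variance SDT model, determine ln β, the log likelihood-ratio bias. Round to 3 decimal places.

ln β = 0.345

z(H) = z(0.607) = 0.2715
z(FA) = z(0.191) = -0.8742
ln β = −½·[z(H)² − z(FA)²] = −0.5 × (0.0737 − 0.7642) = 0.34525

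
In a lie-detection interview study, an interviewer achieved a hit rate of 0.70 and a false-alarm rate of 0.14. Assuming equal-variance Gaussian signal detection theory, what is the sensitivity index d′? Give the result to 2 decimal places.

z(H) = 0.524
z(FA) = -1.080
d' = z(H) − z(FA) = 0.524 − (-1.080) = 1.604

d′ = 1.60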